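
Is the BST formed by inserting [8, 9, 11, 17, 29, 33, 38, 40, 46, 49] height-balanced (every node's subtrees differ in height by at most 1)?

Tree (level-order array): [8, None, 9, None, 11, None, 17, None, 29, None, 33, None, 38, None, 40, None, 46, None, 49]
Definition: a tree is height-balanced if, at every node, |h(left) - h(right)| <= 1 (empty subtree has height -1).
Bottom-up per-node check:
  node 49: h_left=-1, h_right=-1, diff=0 [OK], height=0
  node 46: h_left=-1, h_right=0, diff=1 [OK], height=1
  node 40: h_left=-1, h_right=1, diff=2 [FAIL (|-1-1|=2 > 1)], height=2
  node 38: h_left=-1, h_right=2, diff=3 [FAIL (|-1-2|=3 > 1)], height=3
  node 33: h_left=-1, h_right=3, diff=4 [FAIL (|-1-3|=4 > 1)], height=4
  node 29: h_left=-1, h_right=4, diff=5 [FAIL (|-1-4|=5 > 1)], height=5
  node 17: h_left=-1, h_right=5, diff=6 [FAIL (|-1-5|=6 > 1)], height=6
  node 11: h_left=-1, h_right=6, diff=7 [FAIL (|-1-6|=7 > 1)], height=7
  node 9: h_left=-1, h_right=7, diff=8 [FAIL (|-1-7|=8 > 1)], height=8
  node 8: h_left=-1, h_right=8, diff=9 [FAIL (|-1-8|=9 > 1)], height=9
Node 40 violates the condition: |-1 - 1| = 2 > 1.
Result: Not balanced


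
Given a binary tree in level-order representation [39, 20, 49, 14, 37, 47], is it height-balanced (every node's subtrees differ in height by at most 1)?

Tree (level-order array): [39, 20, 49, 14, 37, 47]
Definition: a tree is height-balanced if, at every node, |h(left) - h(right)| <= 1 (empty subtree has height -1).
Bottom-up per-node check:
  node 14: h_left=-1, h_right=-1, diff=0 [OK], height=0
  node 37: h_left=-1, h_right=-1, diff=0 [OK], height=0
  node 20: h_left=0, h_right=0, diff=0 [OK], height=1
  node 47: h_left=-1, h_right=-1, diff=0 [OK], height=0
  node 49: h_left=0, h_right=-1, diff=1 [OK], height=1
  node 39: h_left=1, h_right=1, diff=0 [OK], height=2
All nodes satisfy the balance condition.
Result: Balanced


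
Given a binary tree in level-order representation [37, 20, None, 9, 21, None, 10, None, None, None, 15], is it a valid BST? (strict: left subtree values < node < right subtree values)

Level-order array: [37, 20, None, 9, 21, None, 10, None, None, None, 15]
Validate using subtree bounds (lo, hi): at each node, require lo < value < hi,
then recurse left with hi=value and right with lo=value.
Preorder trace (stopping at first violation):
  at node 37 with bounds (-inf, +inf): OK
  at node 20 with bounds (-inf, 37): OK
  at node 9 with bounds (-inf, 20): OK
  at node 10 with bounds (9, 20): OK
  at node 15 with bounds (10, 20): OK
  at node 21 with bounds (20, 37): OK
No violation found at any node.
Result: Valid BST


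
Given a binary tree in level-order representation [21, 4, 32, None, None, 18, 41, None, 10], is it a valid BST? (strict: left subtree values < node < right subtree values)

Level-order array: [21, 4, 32, None, None, 18, 41, None, 10]
Validate using subtree bounds (lo, hi): at each node, require lo < value < hi,
then recurse left with hi=value and right with lo=value.
Preorder trace (stopping at first violation):
  at node 21 with bounds (-inf, +inf): OK
  at node 4 with bounds (-inf, 21): OK
  at node 32 with bounds (21, +inf): OK
  at node 18 with bounds (21, 32): VIOLATION
Node 18 violates its bound: not (21 < 18 < 32).
Result: Not a valid BST


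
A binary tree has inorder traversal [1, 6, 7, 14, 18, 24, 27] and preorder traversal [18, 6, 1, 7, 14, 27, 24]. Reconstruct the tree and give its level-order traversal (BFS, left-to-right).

Inorder:  [1, 6, 7, 14, 18, 24, 27]
Preorder: [18, 6, 1, 7, 14, 27, 24]
Algorithm: preorder visits root first, so consume preorder in order;
for each root, split the current inorder slice at that value into
left-subtree inorder and right-subtree inorder, then recurse.
Recursive splits:
  root=18; inorder splits into left=[1, 6, 7, 14], right=[24, 27]
  root=6; inorder splits into left=[1], right=[7, 14]
  root=1; inorder splits into left=[], right=[]
  root=7; inorder splits into left=[], right=[14]
  root=14; inorder splits into left=[], right=[]
  root=27; inorder splits into left=[24], right=[]
  root=24; inorder splits into left=[], right=[]
Reconstructed level-order: [18, 6, 27, 1, 7, 24, 14]


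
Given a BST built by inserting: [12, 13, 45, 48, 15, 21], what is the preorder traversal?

Tree insertion order: [12, 13, 45, 48, 15, 21]
Tree (level-order array): [12, None, 13, None, 45, 15, 48, None, 21]
Preorder traversal: [12, 13, 45, 15, 21, 48]


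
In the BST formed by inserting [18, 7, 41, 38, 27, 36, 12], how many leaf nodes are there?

Tree built from: [18, 7, 41, 38, 27, 36, 12]
Tree (level-order array): [18, 7, 41, None, 12, 38, None, None, None, 27, None, None, 36]
Rule: A leaf has 0 children.
Per-node child counts:
  node 18: 2 child(ren)
  node 7: 1 child(ren)
  node 12: 0 child(ren)
  node 41: 1 child(ren)
  node 38: 1 child(ren)
  node 27: 1 child(ren)
  node 36: 0 child(ren)
Matching nodes: [12, 36]
Count of leaf nodes: 2


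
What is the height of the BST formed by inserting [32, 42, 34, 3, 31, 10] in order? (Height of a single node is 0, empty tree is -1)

Insertion order: [32, 42, 34, 3, 31, 10]
Tree (level-order array): [32, 3, 42, None, 31, 34, None, 10]
Compute height bottom-up (empty subtree = -1):
  height(10) = 1 + max(-1, -1) = 0
  height(31) = 1 + max(0, -1) = 1
  height(3) = 1 + max(-1, 1) = 2
  height(34) = 1 + max(-1, -1) = 0
  height(42) = 1 + max(0, -1) = 1
  height(32) = 1 + max(2, 1) = 3
Height = 3


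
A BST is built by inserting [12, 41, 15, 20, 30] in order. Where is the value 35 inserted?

Starting tree (level order): [12, None, 41, 15, None, None, 20, None, 30]
Insertion path: 12 -> 41 -> 15 -> 20 -> 30
Result: insert 35 as right child of 30
Final tree (level order): [12, None, 41, 15, None, None, 20, None, 30, None, 35]


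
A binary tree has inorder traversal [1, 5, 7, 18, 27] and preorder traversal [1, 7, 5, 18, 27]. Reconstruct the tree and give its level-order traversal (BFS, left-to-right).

Inorder:  [1, 5, 7, 18, 27]
Preorder: [1, 7, 5, 18, 27]
Algorithm: preorder visits root first, so consume preorder in order;
for each root, split the current inorder slice at that value into
left-subtree inorder and right-subtree inorder, then recurse.
Recursive splits:
  root=1; inorder splits into left=[], right=[5, 7, 18, 27]
  root=7; inorder splits into left=[5], right=[18, 27]
  root=5; inorder splits into left=[], right=[]
  root=18; inorder splits into left=[], right=[27]
  root=27; inorder splits into left=[], right=[]
Reconstructed level-order: [1, 7, 5, 18, 27]


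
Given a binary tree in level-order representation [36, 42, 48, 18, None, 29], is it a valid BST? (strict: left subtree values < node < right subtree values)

Level-order array: [36, 42, 48, 18, None, 29]
Validate using subtree bounds (lo, hi): at each node, require lo < value < hi,
then recurse left with hi=value and right with lo=value.
Preorder trace (stopping at first violation):
  at node 36 with bounds (-inf, +inf): OK
  at node 42 with bounds (-inf, 36): VIOLATION
Node 42 violates its bound: not (-inf < 42 < 36).
Result: Not a valid BST


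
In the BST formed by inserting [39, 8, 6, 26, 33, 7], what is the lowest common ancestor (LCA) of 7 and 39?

Tree insertion order: [39, 8, 6, 26, 33, 7]
Tree (level-order array): [39, 8, None, 6, 26, None, 7, None, 33]
In a BST, the LCA of p=7, q=39 is the first node v on the
root-to-leaf path with p <= v <= q (go left if both < v, right if both > v).
Walk from root:
  at 39: 7 <= 39 <= 39, this is the LCA
LCA = 39


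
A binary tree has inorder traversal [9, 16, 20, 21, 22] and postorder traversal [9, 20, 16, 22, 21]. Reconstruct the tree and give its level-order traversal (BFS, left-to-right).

Inorder:   [9, 16, 20, 21, 22]
Postorder: [9, 20, 16, 22, 21]
Algorithm: postorder visits root last, so walk postorder right-to-left;
each value is the root of the current inorder slice — split it at that
value, recurse on the right subtree first, then the left.
Recursive splits:
  root=21; inorder splits into left=[9, 16, 20], right=[22]
  root=22; inorder splits into left=[], right=[]
  root=16; inorder splits into left=[9], right=[20]
  root=20; inorder splits into left=[], right=[]
  root=9; inorder splits into left=[], right=[]
Reconstructed level-order: [21, 16, 22, 9, 20]


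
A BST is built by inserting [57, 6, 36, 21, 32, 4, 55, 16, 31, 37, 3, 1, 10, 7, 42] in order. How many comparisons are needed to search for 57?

Search path for 57: 57
Found: True
Comparisons: 1


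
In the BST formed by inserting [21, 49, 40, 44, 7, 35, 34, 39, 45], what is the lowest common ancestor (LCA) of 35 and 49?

Tree insertion order: [21, 49, 40, 44, 7, 35, 34, 39, 45]
Tree (level-order array): [21, 7, 49, None, None, 40, None, 35, 44, 34, 39, None, 45]
In a BST, the LCA of p=35, q=49 is the first node v on the
root-to-leaf path with p <= v <= q (go left if both < v, right if both > v).
Walk from root:
  at 21: both 35 and 49 > 21, go right
  at 49: 35 <= 49 <= 49, this is the LCA
LCA = 49


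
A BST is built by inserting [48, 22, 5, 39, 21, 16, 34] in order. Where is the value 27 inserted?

Starting tree (level order): [48, 22, None, 5, 39, None, 21, 34, None, 16]
Insertion path: 48 -> 22 -> 39 -> 34
Result: insert 27 as left child of 34
Final tree (level order): [48, 22, None, 5, 39, None, 21, 34, None, 16, None, 27]


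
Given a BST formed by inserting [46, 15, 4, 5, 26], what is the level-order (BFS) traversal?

Tree insertion order: [46, 15, 4, 5, 26]
Tree (level-order array): [46, 15, None, 4, 26, None, 5]
BFS from the root, enqueuing left then right child of each popped node:
  queue [46] -> pop 46, enqueue [15], visited so far: [46]
  queue [15] -> pop 15, enqueue [4, 26], visited so far: [46, 15]
  queue [4, 26] -> pop 4, enqueue [5], visited so far: [46, 15, 4]
  queue [26, 5] -> pop 26, enqueue [none], visited so far: [46, 15, 4, 26]
  queue [5] -> pop 5, enqueue [none], visited so far: [46, 15, 4, 26, 5]
Result: [46, 15, 4, 26, 5]


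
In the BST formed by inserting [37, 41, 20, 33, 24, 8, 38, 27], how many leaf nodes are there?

Tree built from: [37, 41, 20, 33, 24, 8, 38, 27]
Tree (level-order array): [37, 20, 41, 8, 33, 38, None, None, None, 24, None, None, None, None, 27]
Rule: A leaf has 0 children.
Per-node child counts:
  node 37: 2 child(ren)
  node 20: 2 child(ren)
  node 8: 0 child(ren)
  node 33: 1 child(ren)
  node 24: 1 child(ren)
  node 27: 0 child(ren)
  node 41: 1 child(ren)
  node 38: 0 child(ren)
Matching nodes: [8, 27, 38]
Count of leaf nodes: 3


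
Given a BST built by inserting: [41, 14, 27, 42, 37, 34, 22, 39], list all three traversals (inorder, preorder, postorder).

Tree insertion order: [41, 14, 27, 42, 37, 34, 22, 39]
Tree (level-order array): [41, 14, 42, None, 27, None, None, 22, 37, None, None, 34, 39]
Inorder (L, root, R): [14, 22, 27, 34, 37, 39, 41, 42]
Preorder (root, L, R): [41, 14, 27, 22, 37, 34, 39, 42]
Postorder (L, R, root): [22, 34, 39, 37, 27, 14, 42, 41]


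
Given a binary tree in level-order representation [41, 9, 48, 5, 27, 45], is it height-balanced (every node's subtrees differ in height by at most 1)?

Tree (level-order array): [41, 9, 48, 5, 27, 45]
Definition: a tree is height-balanced if, at every node, |h(left) - h(right)| <= 1 (empty subtree has height -1).
Bottom-up per-node check:
  node 5: h_left=-1, h_right=-1, diff=0 [OK], height=0
  node 27: h_left=-1, h_right=-1, diff=0 [OK], height=0
  node 9: h_left=0, h_right=0, diff=0 [OK], height=1
  node 45: h_left=-1, h_right=-1, diff=0 [OK], height=0
  node 48: h_left=0, h_right=-1, diff=1 [OK], height=1
  node 41: h_left=1, h_right=1, diff=0 [OK], height=2
All nodes satisfy the balance condition.
Result: Balanced


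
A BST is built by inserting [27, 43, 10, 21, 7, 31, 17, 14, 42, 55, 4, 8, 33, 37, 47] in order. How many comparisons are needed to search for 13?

Search path for 13: 27 -> 10 -> 21 -> 17 -> 14
Found: False
Comparisons: 5


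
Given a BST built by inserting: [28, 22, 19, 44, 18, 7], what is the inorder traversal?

Tree insertion order: [28, 22, 19, 44, 18, 7]
Tree (level-order array): [28, 22, 44, 19, None, None, None, 18, None, 7]
Inorder traversal: [7, 18, 19, 22, 28, 44]


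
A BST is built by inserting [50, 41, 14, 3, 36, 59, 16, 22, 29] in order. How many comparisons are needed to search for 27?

Search path for 27: 50 -> 41 -> 14 -> 36 -> 16 -> 22 -> 29
Found: False
Comparisons: 7


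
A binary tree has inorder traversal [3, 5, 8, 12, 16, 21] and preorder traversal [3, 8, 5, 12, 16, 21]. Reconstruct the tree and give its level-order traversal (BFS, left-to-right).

Inorder:  [3, 5, 8, 12, 16, 21]
Preorder: [3, 8, 5, 12, 16, 21]
Algorithm: preorder visits root first, so consume preorder in order;
for each root, split the current inorder slice at that value into
left-subtree inorder and right-subtree inorder, then recurse.
Recursive splits:
  root=3; inorder splits into left=[], right=[5, 8, 12, 16, 21]
  root=8; inorder splits into left=[5], right=[12, 16, 21]
  root=5; inorder splits into left=[], right=[]
  root=12; inorder splits into left=[], right=[16, 21]
  root=16; inorder splits into left=[], right=[21]
  root=21; inorder splits into left=[], right=[]
Reconstructed level-order: [3, 8, 5, 12, 16, 21]


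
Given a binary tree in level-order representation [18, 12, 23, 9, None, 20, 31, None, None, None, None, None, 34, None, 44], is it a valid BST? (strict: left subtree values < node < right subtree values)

Level-order array: [18, 12, 23, 9, None, 20, 31, None, None, None, None, None, 34, None, 44]
Validate using subtree bounds (lo, hi): at each node, require lo < value < hi,
then recurse left with hi=value and right with lo=value.
Preorder trace (stopping at first violation):
  at node 18 with bounds (-inf, +inf): OK
  at node 12 with bounds (-inf, 18): OK
  at node 9 with bounds (-inf, 12): OK
  at node 23 with bounds (18, +inf): OK
  at node 20 with bounds (18, 23): OK
  at node 31 with bounds (23, +inf): OK
  at node 34 with bounds (31, +inf): OK
  at node 44 with bounds (34, +inf): OK
No violation found at any node.
Result: Valid BST


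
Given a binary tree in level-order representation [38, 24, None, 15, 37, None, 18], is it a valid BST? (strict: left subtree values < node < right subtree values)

Level-order array: [38, 24, None, 15, 37, None, 18]
Validate using subtree bounds (lo, hi): at each node, require lo < value < hi,
then recurse left with hi=value and right with lo=value.
Preorder trace (stopping at first violation):
  at node 38 with bounds (-inf, +inf): OK
  at node 24 with bounds (-inf, 38): OK
  at node 15 with bounds (-inf, 24): OK
  at node 18 with bounds (15, 24): OK
  at node 37 with bounds (24, 38): OK
No violation found at any node.
Result: Valid BST


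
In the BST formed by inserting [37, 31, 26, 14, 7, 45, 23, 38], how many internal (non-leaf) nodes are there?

Tree built from: [37, 31, 26, 14, 7, 45, 23, 38]
Tree (level-order array): [37, 31, 45, 26, None, 38, None, 14, None, None, None, 7, 23]
Rule: An internal node has at least one child.
Per-node child counts:
  node 37: 2 child(ren)
  node 31: 1 child(ren)
  node 26: 1 child(ren)
  node 14: 2 child(ren)
  node 7: 0 child(ren)
  node 23: 0 child(ren)
  node 45: 1 child(ren)
  node 38: 0 child(ren)
Matching nodes: [37, 31, 26, 14, 45]
Count of internal (non-leaf) nodes: 5


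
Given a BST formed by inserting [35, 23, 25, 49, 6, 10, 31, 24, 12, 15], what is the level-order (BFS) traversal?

Tree insertion order: [35, 23, 25, 49, 6, 10, 31, 24, 12, 15]
Tree (level-order array): [35, 23, 49, 6, 25, None, None, None, 10, 24, 31, None, 12, None, None, None, None, None, 15]
BFS from the root, enqueuing left then right child of each popped node:
  queue [35] -> pop 35, enqueue [23, 49], visited so far: [35]
  queue [23, 49] -> pop 23, enqueue [6, 25], visited so far: [35, 23]
  queue [49, 6, 25] -> pop 49, enqueue [none], visited so far: [35, 23, 49]
  queue [6, 25] -> pop 6, enqueue [10], visited so far: [35, 23, 49, 6]
  queue [25, 10] -> pop 25, enqueue [24, 31], visited so far: [35, 23, 49, 6, 25]
  queue [10, 24, 31] -> pop 10, enqueue [12], visited so far: [35, 23, 49, 6, 25, 10]
  queue [24, 31, 12] -> pop 24, enqueue [none], visited so far: [35, 23, 49, 6, 25, 10, 24]
  queue [31, 12] -> pop 31, enqueue [none], visited so far: [35, 23, 49, 6, 25, 10, 24, 31]
  queue [12] -> pop 12, enqueue [15], visited so far: [35, 23, 49, 6, 25, 10, 24, 31, 12]
  queue [15] -> pop 15, enqueue [none], visited so far: [35, 23, 49, 6, 25, 10, 24, 31, 12, 15]
Result: [35, 23, 49, 6, 25, 10, 24, 31, 12, 15]


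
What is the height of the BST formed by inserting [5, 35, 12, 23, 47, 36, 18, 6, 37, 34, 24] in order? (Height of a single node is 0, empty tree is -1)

Insertion order: [5, 35, 12, 23, 47, 36, 18, 6, 37, 34, 24]
Tree (level-order array): [5, None, 35, 12, 47, 6, 23, 36, None, None, None, 18, 34, None, 37, None, None, 24]
Compute height bottom-up (empty subtree = -1):
  height(6) = 1 + max(-1, -1) = 0
  height(18) = 1 + max(-1, -1) = 0
  height(24) = 1 + max(-1, -1) = 0
  height(34) = 1 + max(0, -1) = 1
  height(23) = 1 + max(0, 1) = 2
  height(12) = 1 + max(0, 2) = 3
  height(37) = 1 + max(-1, -1) = 0
  height(36) = 1 + max(-1, 0) = 1
  height(47) = 1 + max(1, -1) = 2
  height(35) = 1 + max(3, 2) = 4
  height(5) = 1 + max(-1, 4) = 5
Height = 5


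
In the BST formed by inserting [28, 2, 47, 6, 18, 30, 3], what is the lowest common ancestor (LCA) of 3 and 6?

Tree insertion order: [28, 2, 47, 6, 18, 30, 3]
Tree (level-order array): [28, 2, 47, None, 6, 30, None, 3, 18]
In a BST, the LCA of p=3, q=6 is the first node v on the
root-to-leaf path with p <= v <= q (go left if both < v, right if both > v).
Walk from root:
  at 28: both 3 and 6 < 28, go left
  at 2: both 3 and 6 > 2, go right
  at 6: 3 <= 6 <= 6, this is the LCA
LCA = 6


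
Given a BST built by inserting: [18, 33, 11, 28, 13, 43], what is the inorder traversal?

Tree insertion order: [18, 33, 11, 28, 13, 43]
Tree (level-order array): [18, 11, 33, None, 13, 28, 43]
Inorder traversal: [11, 13, 18, 28, 33, 43]


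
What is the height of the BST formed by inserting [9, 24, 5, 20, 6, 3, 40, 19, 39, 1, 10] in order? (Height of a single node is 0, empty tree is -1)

Insertion order: [9, 24, 5, 20, 6, 3, 40, 19, 39, 1, 10]
Tree (level-order array): [9, 5, 24, 3, 6, 20, 40, 1, None, None, None, 19, None, 39, None, None, None, 10]
Compute height bottom-up (empty subtree = -1):
  height(1) = 1 + max(-1, -1) = 0
  height(3) = 1 + max(0, -1) = 1
  height(6) = 1 + max(-1, -1) = 0
  height(5) = 1 + max(1, 0) = 2
  height(10) = 1 + max(-1, -1) = 0
  height(19) = 1 + max(0, -1) = 1
  height(20) = 1 + max(1, -1) = 2
  height(39) = 1 + max(-1, -1) = 0
  height(40) = 1 + max(0, -1) = 1
  height(24) = 1 + max(2, 1) = 3
  height(9) = 1 + max(2, 3) = 4
Height = 4


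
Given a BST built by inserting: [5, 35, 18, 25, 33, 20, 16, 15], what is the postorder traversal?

Tree insertion order: [5, 35, 18, 25, 33, 20, 16, 15]
Tree (level-order array): [5, None, 35, 18, None, 16, 25, 15, None, 20, 33]
Postorder traversal: [15, 16, 20, 33, 25, 18, 35, 5]


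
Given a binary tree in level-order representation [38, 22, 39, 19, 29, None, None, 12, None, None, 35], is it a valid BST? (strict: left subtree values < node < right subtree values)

Level-order array: [38, 22, 39, 19, 29, None, None, 12, None, None, 35]
Validate using subtree bounds (lo, hi): at each node, require lo < value < hi,
then recurse left with hi=value and right with lo=value.
Preorder trace (stopping at first violation):
  at node 38 with bounds (-inf, +inf): OK
  at node 22 with bounds (-inf, 38): OK
  at node 19 with bounds (-inf, 22): OK
  at node 12 with bounds (-inf, 19): OK
  at node 29 with bounds (22, 38): OK
  at node 35 with bounds (29, 38): OK
  at node 39 with bounds (38, +inf): OK
No violation found at any node.
Result: Valid BST


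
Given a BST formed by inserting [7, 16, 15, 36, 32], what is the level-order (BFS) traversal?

Tree insertion order: [7, 16, 15, 36, 32]
Tree (level-order array): [7, None, 16, 15, 36, None, None, 32]
BFS from the root, enqueuing left then right child of each popped node:
  queue [7] -> pop 7, enqueue [16], visited so far: [7]
  queue [16] -> pop 16, enqueue [15, 36], visited so far: [7, 16]
  queue [15, 36] -> pop 15, enqueue [none], visited so far: [7, 16, 15]
  queue [36] -> pop 36, enqueue [32], visited so far: [7, 16, 15, 36]
  queue [32] -> pop 32, enqueue [none], visited so far: [7, 16, 15, 36, 32]
Result: [7, 16, 15, 36, 32]


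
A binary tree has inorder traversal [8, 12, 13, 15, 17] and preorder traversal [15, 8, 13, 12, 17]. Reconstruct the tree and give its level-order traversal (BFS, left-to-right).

Inorder:  [8, 12, 13, 15, 17]
Preorder: [15, 8, 13, 12, 17]
Algorithm: preorder visits root first, so consume preorder in order;
for each root, split the current inorder slice at that value into
left-subtree inorder and right-subtree inorder, then recurse.
Recursive splits:
  root=15; inorder splits into left=[8, 12, 13], right=[17]
  root=8; inorder splits into left=[], right=[12, 13]
  root=13; inorder splits into left=[12], right=[]
  root=12; inorder splits into left=[], right=[]
  root=17; inorder splits into left=[], right=[]
Reconstructed level-order: [15, 8, 17, 13, 12]


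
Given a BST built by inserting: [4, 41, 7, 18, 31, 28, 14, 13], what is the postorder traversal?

Tree insertion order: [4, 41, 7, 18, 31, 28, 14, 13]
Tree (level-order array): [4, None, 41, 7, None, None, 18, 14, 31, 13, None, 28]
Postorder traversal: [13, 14, 28, 31, 18, 7, 41, 4]


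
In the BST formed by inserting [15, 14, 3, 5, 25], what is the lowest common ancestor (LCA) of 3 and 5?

Tree insertion order: [15, 14, 3, 5, 25]
Tree (level-order array): [15, 14, 25, 3, None, None, None, None, 5]
In a BST, the LCA of p=3, q=5 is the first node v on the
root-to-leaf path with p <= v <= q (go left if both < v, right if both > v).
Walk from root:
  at 15: both 3 and 5 < 15, go left
  at 14: both 3 and 5 < 14, go left
  at 3: 3 <= 3 <= 5, this is the LCA
LCA = 3


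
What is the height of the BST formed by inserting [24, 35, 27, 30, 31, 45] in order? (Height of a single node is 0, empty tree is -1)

Insertion order: [24, 35, 27, 30, 31, 45]
Tree (level-order array): [24, None, 35, 27, 45, None, 30, None, None, None, 31]
Compute height bottom-up (empty subtree = -1):
  height(31) = 1 + max(-1, -1) = 0
  height(30) = 1 + max(-1, 0) = 1
  height(27) = 1 + max(-1, 1) = 2
  height(45) = 1 + max(-1, -1) = 0
  height(35) = 1 + max(2, 0) = 3
  height(24) = 1 + max(-1, 3) = 4
Height = 4


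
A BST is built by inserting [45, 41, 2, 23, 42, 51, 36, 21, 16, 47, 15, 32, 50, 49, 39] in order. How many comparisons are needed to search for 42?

Search path for 42: 45 -> 41 -> 42
Found: True
Comparisons: 3


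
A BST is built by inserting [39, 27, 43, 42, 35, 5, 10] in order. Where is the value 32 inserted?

Starting tree (level order): [39, 27, 43, 5, 35, 42, None, None, 10]
Insertion path: 39 -> 27 -> 35
Result: insert 32 as left child of 35
Final tree (level order): [39, 27, 43, 5, 35, 42, None, None, 10, 32]


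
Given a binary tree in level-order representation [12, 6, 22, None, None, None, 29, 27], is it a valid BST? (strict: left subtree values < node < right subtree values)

Level-order array: [12, 6, 22, None, None, None, 29, 27]
Validate using subtree bounds (lo, hi): at each node, require lo < value < hi,
then recurse left with hi=value and right with lo=value.
Preorder trace (stopping at first violation):
  at node 12 with bounds (-inf, +inf): OK
  at node 6 with bounds (-inf, 12): OK
  at node 22 with bounds (12, +inf): OK
  at node 29 with bounds (22, +inf): OK
  at node 27 with bounds (22, 29): OK
No violation found at any node.
Result: Valid BST


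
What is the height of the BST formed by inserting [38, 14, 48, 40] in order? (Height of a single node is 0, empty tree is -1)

Insertion order: [38, 14, 48, 40]
Tree (level-order array): [38, 14, 48, None, None, 40]
Compute height bottom-up (empty subtree = -1):
  height(14) = 1 + max(-1, -1) = 0
  height(40) = 1 + max(-1, -1) = 0
  height(48) = 1 + max(0, -1) = 1
  height(38) = 1 + max(0, 1) = 2
Height = 2


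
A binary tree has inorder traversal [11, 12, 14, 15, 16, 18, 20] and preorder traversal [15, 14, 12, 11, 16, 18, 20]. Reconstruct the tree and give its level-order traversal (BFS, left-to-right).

Inorder:  [11, 12, 14, 15, 16, 18, 20]
Preorder: [15, 14, 12, 11, 16, 18, 20]
Algorithm: preorder visits root first, so consume preorder in order;
for each root, split the current inorder slice at that value into
left-subtree inorder and right-subtree inorder, then recurse.
Recursive splits:
  root=15; inorder splits into left=[11, 12, 14], right=[16, 18, 20]
  root=14; inorder splits into left=[11, 12], right=[]
  root=12; inorder splits into left=[11], right=[]
  root=11; inorder splits into left=[], right=[]
  root=16; inorder splits into left=[], right=[18, 20]
  root=18; inorder splits into left=[], right=[20]
  root=20; inorder splits into left=[], right=[]
Reconstructed level-order: [15, 14, 16, 12, 18, 11, 20]


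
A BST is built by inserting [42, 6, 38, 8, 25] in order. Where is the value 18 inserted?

Starting tree (level order): [42, 6, None, None, 38, 8, None, None, 25]
Insertion path: 42 -> 6 -> 38 -> 8 -> 25
Result: insert 18 as left child of 25
Final tree (level order): [42, 6, None, None, 38, 8, None, None, 25, 18]


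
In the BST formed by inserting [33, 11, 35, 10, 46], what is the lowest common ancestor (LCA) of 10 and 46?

Tree insertion order: [33, 11, 35, 10, 46]
Tree (level-order array): [33, 11, 35, 10, None, None, 46]
In a BST, the LCA of p=10, q=46 is the first node v on the
root-to-leaf path with p <= v <= q (go left if both < v, right if both > v).
Walk from root:
  at 33: 10 <= 33 <= 46, this is the LCA
LCA = 33


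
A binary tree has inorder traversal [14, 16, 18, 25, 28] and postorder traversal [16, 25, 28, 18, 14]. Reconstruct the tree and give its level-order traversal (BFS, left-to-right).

Inorder:   [14, 16, 18, 25, 28]
Postorder: [16, 25, 28, 18, 14]
Algorithm: postorder visits root last, so walk postorder right-to-left;
each value is the root of the current inorder slice — split it at that
value, recurse on the right subtree first, then the left.
Recursive splits:
  root=14; inorder splits into left=[], right=[16, 18, 25, 28]
  root=18; inorder splits into left=[16], right=[25, 28]
  root=28; inorder splits into left=[25], right=[]
  root=25; inorder splits into left=[], right=[]
  root=16; inorder splits into left=[], right=[]
Reconstructed level-order: [14, 18, 16, 28, 25]


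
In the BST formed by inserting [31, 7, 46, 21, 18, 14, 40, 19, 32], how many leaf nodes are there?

Tree built from: [31, 7, 46, 21, 18, 14, 40, 19, 32]
Tree (level-order array): [31, 7, 46, None, 21, 40, None, 18, None, 32, None, 14, 19]
Rule: A leaf has 0 children.
Per-node child counts:
  node 31: 2 child(ren)
  node 7: 1 child(ren)
  node 21: 1 child(ren)
  node 18: 2 child(ren)
  node 14: 0 child(ren)
  node 19: 0 child(ren)
  node 46: 1 child(ren)
  node 40: 1 child(ren)
  node 32: 0 child(ren)
Matching nodes: [14, 19, 32]
Count of leaf nodes: 3


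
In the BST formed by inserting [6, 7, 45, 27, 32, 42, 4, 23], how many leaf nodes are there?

Tree built from: [6, 7, 45, 27, 32, 42, 4, 23]
Tree (level-order array): [6, 4, 7, None, None, None, 45, 27, None, 23, 32, None, None, None, 42]
Rule: A leaf has 0 children.
Per-node child counts:
  node 6: 2 child(ren)
  node 4: 0 child(ren)
  node 7: 1 child(ren)
  node 45: 1 child(ren)
  node 27: 2 child(ren)
  node 23: 0 child(ren)
  node 32: 1 child(ren)
  node 42: 0 child(ren)
Matching nodes: [4, 23, 42]
Count of leaf nodes: 3


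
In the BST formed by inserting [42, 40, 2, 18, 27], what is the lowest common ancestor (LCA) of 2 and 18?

Tree insertion order: [42, 40, 2, 18, 27]
Tree (level-order array): [42, 40, None, 2, None, None, 18, None, 27]
In a BST, the LCA of p=2, q=18 is the first node v on the
root-to-leaf path with p <= v <= q (go left if both < v, right if both > v).
Walk from root:
  at 42: both 2 and 18 < 42, go left
  at 40: both 2 and 18 < 40, go left
  at 2: 2 <= 2 <= 18, this is the LCA
LCA = 2


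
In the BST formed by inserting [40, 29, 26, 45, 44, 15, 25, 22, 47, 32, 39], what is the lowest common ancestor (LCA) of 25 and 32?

Tree insertion order: [40, 29, 26, 45, 44, 15, 25, 22, 47, 32, 39]
Tree (level-order array): [40, 29, 45, 26, 32, 44, 47, 15, None, None, 39, None, None, None, None, None, 25, None, None, 22]
In a BST, the LCA of p=25, q=32 is the first node v on the
root-to-leaf path with p <= v <= q (go left if both < v, right if both > v).
Walk from root:
  at 40: both 25 and 32 < 40, go left
  at 29: 25 <= 29 <= 32, this is the LCA
LCA = 29


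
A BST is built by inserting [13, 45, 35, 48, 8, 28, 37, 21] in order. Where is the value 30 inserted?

Starting tree (level order): [13, 8, 45, None, None, 35, 48, 28, 37, None, None, 21]
Insertion path: 13 -> 45 -> 35 -> 28
Result: insert 30 as right child of 28
Final tree (level order): [13, 8, 45, None, None, 35, 48, 28, 37, None, None, 21, 30]


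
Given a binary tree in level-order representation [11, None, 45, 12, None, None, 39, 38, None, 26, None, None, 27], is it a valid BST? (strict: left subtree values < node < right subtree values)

Level-order array: [11, None, 45, 12, None, None, 39, 38, None, 26, None, None, 27]
Validate using subtree bounds (lo, hi): at each node, require lo < value < hi,
then recurse left with hi=value and right with lo=value.
Preorder trace (stopping at first violation):
  at node 11 with bounds (-inf, +inf): OK
  at node 45 with bounds (11, +inf): OK
  at node 12 with bounds (11, 45): OK
  at node 39 with bounds (12, 45): OK
  at node 38 with bounds (12, 39): OK
  at node 26 with bounds (12, 38): OK
  at node 27 with bounds (26, 38): OK
No violation found at any node.
Result: Valid BST


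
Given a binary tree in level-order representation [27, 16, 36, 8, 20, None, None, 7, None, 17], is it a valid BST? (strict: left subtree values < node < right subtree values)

Level-order array: [27, 16, 36, 8, 20, None, None, 7, None, 17]
Validate using subtree bounds (lo, hi): at each node, require lo < value < hi,
then recurse left with hi=value and right with lo=value.
Preorder trace (stopping at first violation):
  at node 27 with bounds (-inf, +inf): OK
  at node 16 with bounds (-inf, 27): OK
  at node 8 with bounds (-inf, 16): OK
  at node 7 with bounds (-inf, 8): OK
  at node 20 with bounds (16, 27): OK
  at node 17 with bounds (16, 20): OK
  at node 36 with bounds (27, +inf): OK
No violation found at any node.
Result: Valid BST


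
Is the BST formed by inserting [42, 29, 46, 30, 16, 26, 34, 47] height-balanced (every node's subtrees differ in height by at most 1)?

Tree (level-order array): [42, 29, 46, 16, 30, None, 47, None, 26, None, 34]
Definition: a tree is height-balanced if, at every node, |h(left) - h(right)| <= 1 (empty subtree has height -1).
Bottom-up per-node check:
  node 26: h_left=-1, h_right=-1, diff=0 [OK], height=0
  node 16: h_left=-1, h_right=0, diff=1 [OK], height=1
  node 34: h_left=-1, h_right=-1, diff=0 [OK], height=0
  node 30: h_left=-1, h_right=0, diff=1 [OK], height=1
  node 29: h_left=1, h_right=1, diff=0 [OK], height=2
  node 47: h_left=-1, h_right=-1, diff=0 [OK], height=0
  node 46: h_left=-1, h_right=0, diff=1 [OK], height=1
  node 42: h_left=2, h_right=1, diff=1 [OK], height=3
All nodes satisfy the balance condition.
Result: Balanced


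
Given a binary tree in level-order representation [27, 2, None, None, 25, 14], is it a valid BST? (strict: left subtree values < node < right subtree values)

Level-order array: [27, 2, None, None, 25, 14]
Validate using subtree bounds (lo, hi): at each node, require lo < value < hi,
then recurse left with hi=value and right with lo=value.
Preorder trace (stopping at first violation):
  at node 27 with bounds (-inf, +inf): OK
  at node 2 with bounds (-inf, 27): OK
  at node 25 with bounds (2, 27): OK
  at node 14 with bounds (2, 25): OK
No violation found at any node.
Result: Valid BST


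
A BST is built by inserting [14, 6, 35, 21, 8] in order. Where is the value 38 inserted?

Starting tree (level order): [14, 6, 35, None, 8, 21]
Insertion path: 14 -> 35
Result: insert 38 as right child of 35
Final tree (level order): [14, 6, 35, None, 8, 21, 38]


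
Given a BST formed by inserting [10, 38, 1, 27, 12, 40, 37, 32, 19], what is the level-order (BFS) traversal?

Tree insertion order: [10, 38, 1, 27, 12, 40, 37, 32, 19]
Tree (level-order array): [10, 1, 38, None, None, 27, 40, 12, 37, None, None, None, 19, 32]
BFS from the root, enqueuing left then right child of each popped node:
  queue [10] -> pop 10, enqueue [1, 38], visited so far: [10]
  queue [1, 38] -> pop 1, enqueue [none], visited so far: [10, 1]
  queue [38] -> pop 38, enqueue [27, 40], visited so far: [10, 1, 38]
  queue [27, 40] -> pop 27, enqueue [12, 37], visited so far: [10, 1, 38, 27]
  queue [40, 12, 37] -> pop 40, enqueue [none], visited so far: [10, 1, 38, 27, 40]
  queue [12, 37] -> pop 12, enqueue [19], visited so far: [10, 1, 38, 27, 40, 12]
  queue [37, 19] -> pop 37, enqueue [32], visited so far: [10, 1, 38, 27, 40, 12, 37]
  queue [19, 32] -> pop 19, enqueue [none], visited so far: [10, 1, 38, 27, 40, 12, 37, 19]
  queue [32] -> pop 32, enqueue [none], visited so far: [10, 1, 38, 27, 40, 12, 37, 19, 32]
Result: [10, 1, 38, 27, 40, 12, 37, 19, 32]


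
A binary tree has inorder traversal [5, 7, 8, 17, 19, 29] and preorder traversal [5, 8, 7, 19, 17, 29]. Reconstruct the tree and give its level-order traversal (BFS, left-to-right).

Inorder:  [5, 7, 8, 17, 19, 29]
Preorder: [5, 8, 7, 19, 17, 29]
Algorithm: preorder visits root first, so consume preorder in order;
for each root, split the current inorder slice at that value into
left-subtree inorder and right-subtree inorder, then recurse.
Recursive splits:
  root=5; inorder splits into left=[], right=[7, 8, 17, 19, 29]
  root=8; inorder splits into left=[7], right=[17, 19, 29]
  root=7; inorder splits into left=[], right=[]
  root=19; inorder splits into left=[17], right=[29]
  root=17; inorder splits into left=[], right=[]
  root=29; inorder splits into left=[], right=[]
Reconstructed level-order: [5, 8, 7, 19, 17, 29]


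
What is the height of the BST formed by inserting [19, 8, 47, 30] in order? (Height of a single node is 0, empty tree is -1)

Insertion order: [19, 8, 47, 30]
Tree (level-order array): [19, 8, 47, None, None, 30]
Compute height bottom-up (empty subtree = -1):
  height(8) = 1 + max(-1, -1) = 0
  height(30) = 1 + max(-1, -1) = 0
  height(47) = 1 + max(0, -1) = 1
  height(19) = 1 + max(0, 1) = 2
Height = 2


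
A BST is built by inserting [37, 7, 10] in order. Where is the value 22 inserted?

Starting tree (level order): [37, 7, None, None, 10]
Insertion path: 37 -> 7 -> 10
Result: insert 22 as right child of 10
Final tree (level order): [37, 7, None, None, 10, None, 22]


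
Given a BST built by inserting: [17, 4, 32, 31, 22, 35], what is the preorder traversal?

Tree insertion order: [17, 4, 32, 31, 22, 35]
Tree (level-order array): [17, 4, 32, None, None, 31, 35, 22]
Preorder traversal: [17, 4, 32, 31, 22, 35]


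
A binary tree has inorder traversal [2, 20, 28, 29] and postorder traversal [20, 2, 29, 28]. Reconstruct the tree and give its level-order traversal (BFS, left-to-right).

Inorder:   [2, 20, 28, 29]
Postorder: [20, 2, 29, 28]
Algorithm: postorder visits root last, so walk postorder right-to-left;
each value is the root of the current inorder slice — split it at that
value, recurse on the right subtree first, then the left.
Recursive splits:
  root=28; inorder splits into left=[2, 20], right=[29]
  root=29; inorder splits into left=[], right=[]
  root=2; inorder splits into left=[], right=[20]
  root=20; inorder splits into left=[], right=[]
Reconstructed level-order: [28, 2, 29, 20]


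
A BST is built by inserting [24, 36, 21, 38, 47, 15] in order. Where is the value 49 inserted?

Starting tree (level order): [24, 21, 36, 15, None, None, 38, None, None, None, 47]
Insertion path: 24 -> 36 -> 38 -> 47
Result: insert 49 as right child of 47
Final tree (level order): [24, 21, 36, 15, None, None, 38, None, None, None, 47, None, 49]


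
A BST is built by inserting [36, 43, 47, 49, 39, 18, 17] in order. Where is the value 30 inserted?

Starting tree (level order): [36, 18, 43, 17, None, 39, 47, None, None, None, None, None, 49]
Insertion path: 36 -> 18
Result: insert 30 as right child of 18
Final tree (level order): [36, 18, 43, 17, 30, 39, 47, None, None, None, None, None, None, None, 49]


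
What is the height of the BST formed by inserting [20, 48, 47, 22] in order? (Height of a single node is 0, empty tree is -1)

Insertion order: [20, 48, 47, 22]
Tree (level-order array): [20, None, 48, 47, None, 22]
Compute height bottom-up (empty subtree = -1):
  height(22) = 1 + max(-1, -1) = 0
  height(47) = 1 + max(0, -1) = 1
  height(48) = 1 + max(1, -1) = 2
  height(20) = 1 + max(-1, 2) = 3
Height = 3


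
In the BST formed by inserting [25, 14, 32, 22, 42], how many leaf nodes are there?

Tree built from: [25, 14, 32, 22, 42]
Tree (level-order array): [25, 14, 32, None, 22, None, 42]
Rule: A leaf has 0 children.
Per-node child counts:
  node 25: 2 child(ren)
  node 14: 1 child(ren)
  node 22: 0 child(ren)
  node 32: 1 child(ren)
  node 42: 0 child(ren)
Matching nodes: [22, 42]
Count of leaf nodes: 2


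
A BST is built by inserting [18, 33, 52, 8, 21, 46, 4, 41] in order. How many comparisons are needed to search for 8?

Search path for 8: 18 -> 8
Found: True
Comparisons: 2


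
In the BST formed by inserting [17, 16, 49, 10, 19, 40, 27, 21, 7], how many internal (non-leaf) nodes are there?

Tree built from: [17, 16, 49, 10, 19, 40, 27, 21, 7]
Tree (level-order array): [17, 16, 49, 10, None, 19, None, 7, None, None, 40, None, None, 27, None, 21]
Rule: An internal node has at least one child.
Per-node child counts:
  node 17: 2 child(ren)
  node 16: 1 child(ren)
  node 10: 1 child(ren)
  node 7: 0 child(ren)
  node 49: 1 child(ren)
  node 19: 1 child(ren)
  node 40: 1 child(ren)
  node 27: 1 child(ren)
  node 21: 0 child(ren)
Matching nodes: [17, 16, 10, 49, 19, 40, 27]
Count of internal (non-leaf) nodes: 7


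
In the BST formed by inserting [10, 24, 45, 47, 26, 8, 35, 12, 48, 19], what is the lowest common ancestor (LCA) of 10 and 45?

Tree insertion order: [10, 24, 45, 47, 26, 8, 35, 12, 48, 19]
Tree (level-order array): [10, 8, 24, None, None, 12, 45, None, 19, 26, 47, None, None, None, 35, None, 48]
In a BST, the LCA of p=10, q=45 is the first node v on the
root-to-leaf path with p <= v <= q (go left if both < v, right if both > v).
Walk from root:
  at 10: 10 <= 10 <= 45, this is the LCA
LCA = 10


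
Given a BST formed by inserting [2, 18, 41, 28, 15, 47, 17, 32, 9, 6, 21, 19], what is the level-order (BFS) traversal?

Tree insertion order: [2, 18, 41, 28, 15, 47, 17, 32, 9, 6, 21, 19]
Tree (level-order array): [2, None, 18, 15, 41, 9, 17, 28, 47, 6, None, None, None, 21, 32, None, None, None, None, 19]
BFS from the root, enqueuing left then right child of each popped node:
  queue [2] -> pop 2, enqueue [18], visited so far: [2]
  queue [18] -> pop 18, enqueue [15, 41], visited so far: [2, 18]
  queue [15, 41] -> pop 15, enqueue [9, 17], visited so far: [2, 18, 15]
  queue [41, 9, 17] -> pop 41, enqueue [28, 47], visited so far: [2, 18, 15, 41]
  queue [9, 17, 28, 47] -> pop 9, enqueue [6], visited so far: [2, 18, 15, 41, 9]
  queue [17, 28, 47, 6] -> pop 17, enqueue [none], visited so far: [2, 18, 15, 41, 9, 17]
  queue [28, 47, 6] -> pop 28, enqueue [21, 32], visited so far: [2, 18, 15, 41, 9, 17, 28]
  queue [47, 6, 21, 32] -> pop 47, enqueue [none], visited so far: [2, 18, 15, 41, 9, 17, 28, 47]
  queue [6, 21, 32] -> pop 6, enqueue [none], visited so far: [2, 18, 15, 41, 9, 17, 28, 47, 6]
  queue [21, 32] -> pop 21, enqueue [19], visited so far: [2, 18, 15, 41, 9, 17, 28, 47, 6, 21]
  queue [32, 19] -> pop 32, enqueue [none], visited so far: [2, 18, 15, 41, 9, 17, 28, 47, 6, 21, 32]
  queue [19] -> pop 19, enqueue [none], visited so far: [2, 18, 15, 41, 9, 17, 28, 47, 6, 21, 32, 19]
Result: [2, 18, 15, 41, 9, 17, 28, 47, 6, 21, 32, 19]
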